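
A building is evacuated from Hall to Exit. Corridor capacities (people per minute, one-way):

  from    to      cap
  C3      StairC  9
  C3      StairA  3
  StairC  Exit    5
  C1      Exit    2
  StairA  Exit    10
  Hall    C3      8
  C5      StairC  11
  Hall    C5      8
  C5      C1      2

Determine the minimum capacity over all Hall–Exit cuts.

10

Augment Hall→C5→StairC→Exit: bottleneck 5, flow now 5.
Augment Hall→C5→C1→Exit: bottleneck 2, flow now 7.
Augment Hall→C3→StairA→Exit: bottleneck 3, flow now 10.
No augmenting path remains; maximum flow = 10.
By max-flow min-cut, the minimum cut capacity equals the max flow.
In the residual graph, reachable from Hall: {Hall, C5, C3, StairC}.
Min-cut edges: C5→C1 (2), C3→StairA (3), StairC→Exit (5); capacity 2 + 3 + 5 = 10.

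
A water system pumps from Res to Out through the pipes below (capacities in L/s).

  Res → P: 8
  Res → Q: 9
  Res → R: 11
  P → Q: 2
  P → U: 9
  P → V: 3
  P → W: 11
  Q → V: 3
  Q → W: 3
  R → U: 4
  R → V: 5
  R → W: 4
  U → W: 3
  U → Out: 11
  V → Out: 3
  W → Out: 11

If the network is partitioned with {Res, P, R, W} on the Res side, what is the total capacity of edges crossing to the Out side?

43

Edges leaving {Res, P, R, W}: Res→Q (9), P→Q (2), P→U (9), P→V (3), R→U (4), R→V (5), W→Out (11).
Cut capacity = 9 + 2 + 9 + 3 + 4 + 5 + 11 = 43.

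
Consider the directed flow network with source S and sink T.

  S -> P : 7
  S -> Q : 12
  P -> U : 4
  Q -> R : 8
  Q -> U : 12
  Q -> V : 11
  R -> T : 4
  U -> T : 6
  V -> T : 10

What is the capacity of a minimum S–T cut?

Augment S→P→U→T: bottleneck 4, flow now 4.
Augment S→Q→R→T: bottleneck 4, flow now 8.
Augment S→Q→U→T: bottleneck 2, flow now 10.
Augment S→Q→V→T: bottleneck 6, flow now 16.
No augmenting path remains; maximum flow = 16.
By max-flow min-cut, the minimum cut capacity equals the max flow.
In the residual graph, reachable from S: {S, P}.
Min-cut edges: S→Q (12), P→U (4); capacity 12 + 4 = 16.

16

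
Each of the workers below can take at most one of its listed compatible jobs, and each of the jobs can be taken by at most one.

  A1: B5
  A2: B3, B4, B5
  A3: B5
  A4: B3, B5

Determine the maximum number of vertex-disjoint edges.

3

Unit-capacity flow: source→left, listed edges, right→sink; max matching = max flow.
Augmenting path A1→B5 (+1); matched 1.
Augmenting path A2→B3 (+1); matched 2.
Augmenting path A4→B3→A2→B4 (+1); matched 3.
No augmenting path remains; maximum matching = 3.
König certificate: {A2, A4, B5} is a vertex cover of size 3 (every listed pair touches it), so no matching can be larger.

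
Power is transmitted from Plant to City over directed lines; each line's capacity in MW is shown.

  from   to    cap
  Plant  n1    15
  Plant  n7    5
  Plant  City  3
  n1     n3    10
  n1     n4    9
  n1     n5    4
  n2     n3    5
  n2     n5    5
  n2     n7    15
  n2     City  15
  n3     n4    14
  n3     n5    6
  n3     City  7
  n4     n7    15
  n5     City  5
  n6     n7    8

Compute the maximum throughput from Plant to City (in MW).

15

Augment Plant→City: bottleneck 3, flow now 3.
Augment Plant→n1→n3→City: bottleneck 7, flow now 10.
Augment Plant→n1→n5→City: bottleneck 4, flow now 14.
Augment Plant→n1→n3→n5→City: bottleneck 1, flow now 15.
No augmenting path remains; maximum flow = 15.
In the residual graph, reachable from Plant: {Plant, n1, n3, n4, n5, n7}.
Min-cut edges: Plant→City (3), n3→City (7), n5→City (5); capacity 3 + 7 + 5 = 15.
This cut is saturated, so no flow can exceed 15.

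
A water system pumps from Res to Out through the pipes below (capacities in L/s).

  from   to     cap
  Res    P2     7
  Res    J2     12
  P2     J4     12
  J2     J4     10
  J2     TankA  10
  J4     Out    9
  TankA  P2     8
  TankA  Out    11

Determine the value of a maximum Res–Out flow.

19

Augment Res→P2→J4→Out: bottleneck 7, flow now 7.
Augment Res→J2→J4→Out: bottleneck 2, flow now 9.
Augment Res→J2→TankA→Out: bottleneck 10, flow now 19.
No augmenting path remains; maximum flow = 19.
In the residual graph, reachable from Res: {Res}.
Min-cut edges: Res→P2 (7), Res→J2 (12); capacity 7 + 12 = 19.
This cut is saturated, so no flow can exceed 19.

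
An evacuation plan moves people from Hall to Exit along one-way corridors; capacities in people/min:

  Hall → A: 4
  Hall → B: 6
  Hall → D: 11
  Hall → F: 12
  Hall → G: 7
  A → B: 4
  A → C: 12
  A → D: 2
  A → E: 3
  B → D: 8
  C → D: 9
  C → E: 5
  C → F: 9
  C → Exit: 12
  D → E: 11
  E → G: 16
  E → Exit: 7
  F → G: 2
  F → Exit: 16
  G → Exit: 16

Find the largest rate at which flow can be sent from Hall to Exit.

Augment Hall→F→Exit: bottleneck 12, flow now 12.
Augment Hall→G→Exit: bottleneck 7, flow now 19.
Augment Hall→A→C→Exit: bottleneck 4, flow now 23.
Augment Hall→D→E→Exit: bottleneck 7, flow now 30.
Augment Hall→D→E→G→Exit: bottleneck 4, flow now 34.
No augmenting path remains; maximum flow = 34.
In the residual graph, reachable from Hall: {Hall, B, D}.
Min-cut edges: Hall→A (4), Hall→F (12), Hall→G (7), D→E (11); capacity 4 + 12 + 7 + 11 = 34.
This cut is saturated, so no flow can exceed 34.

34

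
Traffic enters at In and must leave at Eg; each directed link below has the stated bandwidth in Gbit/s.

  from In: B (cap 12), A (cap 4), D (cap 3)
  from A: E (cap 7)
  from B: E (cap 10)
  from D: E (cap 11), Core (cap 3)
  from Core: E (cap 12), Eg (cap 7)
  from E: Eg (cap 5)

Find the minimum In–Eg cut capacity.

Augment In→A→E→Eg: bottleneck 4, flow now 4.
Augment In→B→E→Eg: bottleneck 1, flow now 5.
Augment In→D→Core→Eg: bottleneck 3, flow now 8.
No augmenting path remains; maximum flow = 8.
By max-flow min-cut, the minimum cut capacity equals the max flow.
In the residual graph, reachable from In: {In, A, B, E}.
Min-cut edges: In→D (3), E→Eg (5); capacity 3 + 5 = 8.

8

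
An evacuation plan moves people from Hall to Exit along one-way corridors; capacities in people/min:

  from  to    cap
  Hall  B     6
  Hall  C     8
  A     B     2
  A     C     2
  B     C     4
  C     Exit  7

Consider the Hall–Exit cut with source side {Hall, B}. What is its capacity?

Edges leaving {Hall, B}: Hall→C (8), B→C (4).
Cut capacity = 8 + 4 = 12.

12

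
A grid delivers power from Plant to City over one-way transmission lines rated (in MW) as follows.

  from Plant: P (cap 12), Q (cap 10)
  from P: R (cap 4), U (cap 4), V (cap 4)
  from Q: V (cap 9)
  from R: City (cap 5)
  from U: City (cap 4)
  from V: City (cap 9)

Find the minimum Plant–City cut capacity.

17

Augment Plant→P→R→City: bottleneck 4, flow now 4.
Augment Plant→P→U→City: bottleneck 4, flow now 8.
Augment Plant→P→V→City: bottleneck 4, flow now 12.
Augment Plant→Q→V→City: bottleneck 5, flow now 17.
No augmenting path remains; maximum flow = 17.
By max-flow min-cut, the minimum cut capacity equals the max flow.
In the residual graph, reachable from Plant: {Plant, P, Q, V}.
Min-cut edges: P→R (4), P→U (4), V→City (9); capacity 4 + 4 + 9 = 17.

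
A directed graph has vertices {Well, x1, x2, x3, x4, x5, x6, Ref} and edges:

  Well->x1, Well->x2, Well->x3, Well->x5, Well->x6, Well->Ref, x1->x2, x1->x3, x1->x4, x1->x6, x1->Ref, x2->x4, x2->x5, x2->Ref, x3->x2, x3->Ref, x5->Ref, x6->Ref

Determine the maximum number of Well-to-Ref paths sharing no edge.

6

Assign every edge capacity 1; by Menger, the answer equals the max flow.
Path Well→Ref (+1); total 1.
Path Well→x1→Ref (+1); total 2.
Path Well→x2→Ref (+1); total 3.
Path Well→x3→Ref (+1); total 4.
Path Well→x5→Ref (+1); total 5.
Path Well→x6→Ref (+1); total 6.
No residual Well→Ref path; max flow = 6.
Certifying cut of size 6: {Well→Ref, Well→x1, Well→x2, Well→x3, Well→x5, Well→x6}.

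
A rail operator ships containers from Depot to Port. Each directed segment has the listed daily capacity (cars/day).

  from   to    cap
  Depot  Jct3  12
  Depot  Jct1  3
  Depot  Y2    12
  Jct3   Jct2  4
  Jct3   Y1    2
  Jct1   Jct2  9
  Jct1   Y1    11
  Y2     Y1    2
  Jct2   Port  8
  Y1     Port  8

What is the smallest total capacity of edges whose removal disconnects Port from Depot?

11

Augment Depot→Jct3→Jct2→Port: bottleneck 4, flow now 4.
Augment Depot→Jct3→Y1→Port: bottleneck 2, flow now 6.
Augment Depot→Jct1→Jct2→Port: bottleneck 3, flow now 9.
Augment Depot→Y2→Y1→Port: bottleneck 2, flow now 11.
No augmenting path remains; maximum flow = 11.
By max-flow min-cut, the minimum cut capacity equals the max flow.
In the residual graph, reachable from Depot: {Depot, Jct3, Y2}.
Min-cut edges: Depot→Jct1 (3), Jct3→Jct2 (4), Jct3→Y1 (2), Y2→Y1 (2); capacity 3 + 4 + 2 + 2 = 11.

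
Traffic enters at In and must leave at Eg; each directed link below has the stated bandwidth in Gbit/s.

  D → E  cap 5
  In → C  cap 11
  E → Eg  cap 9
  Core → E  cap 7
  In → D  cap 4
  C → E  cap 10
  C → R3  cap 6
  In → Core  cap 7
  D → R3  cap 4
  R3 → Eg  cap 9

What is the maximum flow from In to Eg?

Augment In→Core→E→Eg: bottleneck 7, flow now 7.
Augment In→D→E→Eg: bottleneck 2, flow now 9.
Augment In→D→R3→Eg: bottleneck 2, flow now 11.
Augment In→C→R3→Eg: bottleneck 6, flow now 17.
Augment In→C→E→D→R3→Eg: bottleneck 1, flow now 18. (uses reverse residual edge)
No augmenting path remains; maximum flow = 18.
In the residual graph, reachable from In: {In, Core, D, C, E, R3}.
Min-cut edges: E→Eg (9), R3→Eg (9); capacity 9 + 9 = 18.
This cut is saturated, so no flow can exceed 18.

18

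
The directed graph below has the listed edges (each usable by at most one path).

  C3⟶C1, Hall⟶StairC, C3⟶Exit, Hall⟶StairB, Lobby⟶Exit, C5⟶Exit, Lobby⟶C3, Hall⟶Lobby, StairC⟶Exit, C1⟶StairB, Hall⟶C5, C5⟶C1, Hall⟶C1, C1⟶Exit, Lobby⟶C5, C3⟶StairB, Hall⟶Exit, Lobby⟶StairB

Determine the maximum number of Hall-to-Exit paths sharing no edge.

Assign every edge capacity 1; by Menger, the answer equals the max flow.
Path Hall→Exit (+1); total 1.
Path Hall→Lobby→Exit (+1); total 2.
Path Hall→StairC→Exit (+1); total 3.
Path Hall→C5→Exit (+1); total 4.
Path Hall→C1→Exit (+1); total 5.
No residual Hall→Exit path; max flow = 5.
Certifying cut of size 5: {Hall→C1, Hall→C5, Hall→Exit, Hall→Lobby, Hall→StairC}.

5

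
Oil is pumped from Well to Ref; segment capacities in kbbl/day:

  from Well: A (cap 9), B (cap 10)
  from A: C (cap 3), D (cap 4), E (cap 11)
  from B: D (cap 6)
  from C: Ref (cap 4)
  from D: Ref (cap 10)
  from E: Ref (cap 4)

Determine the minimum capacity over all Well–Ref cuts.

Augment Well→A→C→Ref: bottleneck 3, flow now 3.
Augment Well→A→D→Ref: bottleneck 4, flow now 7.
Augment Well→A→E→Ref: bottleneck 2, flow now 9.
Augment Well→B→D→Ref: bottleneck 6, flow now 15.
No augmenting path remains; maximum flow = 15.
By max-flow min-cut, the minimum cut capacity equals the max flow.
In the residual graph, reachable from Well: {Well, B}.
Min-cut edges: Well→A (9), B→D (6); capacity 9 + 6 = 15.

15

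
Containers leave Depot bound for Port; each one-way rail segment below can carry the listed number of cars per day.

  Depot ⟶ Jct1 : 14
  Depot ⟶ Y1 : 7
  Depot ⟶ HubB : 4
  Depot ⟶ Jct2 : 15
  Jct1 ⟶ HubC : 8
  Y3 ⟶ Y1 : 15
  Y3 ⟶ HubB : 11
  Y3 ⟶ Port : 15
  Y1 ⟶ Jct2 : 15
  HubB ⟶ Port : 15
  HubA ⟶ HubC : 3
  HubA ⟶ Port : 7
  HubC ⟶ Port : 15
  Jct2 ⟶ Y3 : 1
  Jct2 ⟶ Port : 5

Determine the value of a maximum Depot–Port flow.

18

Augment Depot→HubB→Port: bottleneck 4, flow now 4.
Augment Depot→Jct2→Port: bottleneck 5, flow now 9.
Augment Depot→Jct1→HubC→Port: bottleneck 8, flow now 17.
Augment Depot→Jct2→Y3→Port: bottleneck 1, flow now 18.
No augmenting path remains; maximum flow = 18.
In the residual graph, reachable from Depot: {Depot, Jct1, Y1, Jct2}.
Min-cut edges: Depot→HubB (4), Jct1→HubC (8), Jct2→Y3 (1), Jct2→Port (5); capacity 4 + 8 + 1 + 5 = 18.
This cut is saturated, so no flow can exceed 18.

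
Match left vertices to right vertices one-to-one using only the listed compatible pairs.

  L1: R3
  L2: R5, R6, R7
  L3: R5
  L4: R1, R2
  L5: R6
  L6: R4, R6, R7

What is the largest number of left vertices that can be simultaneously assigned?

6

Unit-capacity flow: source→left, listed edges, right→sink; max matching = max flow.
Augmenting path L1→R3 (+1); matched 1.
Augmenting path L2→R5 (+1); matched 2.
Augmenting path L4→R1 (+1); matched 3.
Augmenting path L5→R6 (+1); matched 4.
Augmenting path L6→R4 (+1); matched 5.
Augmenting path L3→R5→L2→R7 (+1); matched 6.
No augmenting path remains; maximum matching = 6.
König certificate: {L1, L2, L3, L4, L5, L6} is a vertex cover of size 6 (every listed pair touches it), so no matching can be larger.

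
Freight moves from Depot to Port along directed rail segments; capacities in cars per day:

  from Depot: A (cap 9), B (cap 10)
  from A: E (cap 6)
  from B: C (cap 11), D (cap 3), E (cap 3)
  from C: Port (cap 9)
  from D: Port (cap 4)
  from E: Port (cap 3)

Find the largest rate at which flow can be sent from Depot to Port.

Augment Depot→A→E→Port: bottleneck 3, flow now 3.
Augment Depot→B→C→Port: bottleneck 9, flow now 12.
Augment Depot→B→D→Port: bottleneck 1, flow now 13.
No augmenting path remains; maximum flow = 13.
In the residual graph, reachable from Depot: {Depot, A, E}.
Min-cut edges: Depot→B (10), E→Port (3); capacity 10 + 3 = 13.
This cut is saturated, so no flow can exceed 13.

13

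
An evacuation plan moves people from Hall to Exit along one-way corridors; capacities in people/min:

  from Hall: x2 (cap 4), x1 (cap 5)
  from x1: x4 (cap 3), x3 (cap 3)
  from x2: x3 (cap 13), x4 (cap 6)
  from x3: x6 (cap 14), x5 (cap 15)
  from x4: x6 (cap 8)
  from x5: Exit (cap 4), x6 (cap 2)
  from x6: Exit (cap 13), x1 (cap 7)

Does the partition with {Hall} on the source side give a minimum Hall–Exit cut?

Yes — it is a minimum cut (capacity 9).

Given cut capacity: 5 + 4 = 9.
Augment Hall→x1→x3→x5→Exit: bottleneck 3, flow now 3.
Augment Hall→x1→x4→x6→Exit: bottleneck 2, flow now 5.
Augment Hall→x2→x3→x5→Exit: bottleneck 1, flow now 6.
Augment Hall→x2→x3→x6→Exit: bottleneck 3, flow now 9.
No augmenting path remains; maximum flow = 9.
Cut capacity 9 equals the max flow, so it is a minimum cut.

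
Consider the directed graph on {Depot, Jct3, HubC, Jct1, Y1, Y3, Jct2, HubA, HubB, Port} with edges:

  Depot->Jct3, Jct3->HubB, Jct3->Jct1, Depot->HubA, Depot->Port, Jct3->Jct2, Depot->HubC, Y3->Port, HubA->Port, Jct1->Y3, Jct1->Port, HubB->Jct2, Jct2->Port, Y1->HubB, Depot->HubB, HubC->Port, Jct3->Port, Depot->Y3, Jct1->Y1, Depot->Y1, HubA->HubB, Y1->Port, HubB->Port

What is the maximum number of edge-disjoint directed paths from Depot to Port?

Assign every edge capacity 1; by Menger, the answer equals the max flow.
Path Depot→Port (+1); total 1.
Path Depot→Jct3→Port (+1); total 2.
Path Depot→HubC→Port (+1); total 3.
Path Depot→Y1→Port (+1); total 4.
Path Depot→Y3→Port (+1); total 5.
Path Depot→HubA→Port (+1); total 6.
Path Depot→HubB→Port (+1); total 7.
No residual Depot→Port path; max flow = 7.
Certifying cut of size 7: {Depot→HubA, Depot→HubB, Depot→HubC, Depot→Jct3, Depot→Port, Depot→Y1, Depot→Y3}.

7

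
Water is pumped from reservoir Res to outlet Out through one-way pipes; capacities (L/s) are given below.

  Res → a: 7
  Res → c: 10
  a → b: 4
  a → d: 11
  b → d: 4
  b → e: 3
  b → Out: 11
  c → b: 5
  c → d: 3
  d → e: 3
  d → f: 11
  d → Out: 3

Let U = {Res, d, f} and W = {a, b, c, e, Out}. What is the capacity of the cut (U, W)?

23

Edges leaving {Res, d, f}: Res→a (7), Res→c (10), d→e (3), d→Out (3).
Cut capacity = 7 + 10 + 3 + 3 = 23.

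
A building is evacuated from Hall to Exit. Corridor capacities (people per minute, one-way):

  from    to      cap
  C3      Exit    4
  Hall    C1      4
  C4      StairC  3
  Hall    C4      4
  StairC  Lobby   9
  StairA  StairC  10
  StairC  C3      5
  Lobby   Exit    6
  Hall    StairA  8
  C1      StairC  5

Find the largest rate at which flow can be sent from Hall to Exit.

10

Augment Hall→C1→StairC→Lobby→Exit: bottleneck 4, flow now 4.
Augment Hall→C4→StairC→Lobby→Exit: bottleneck 2, flow now 6.
Augment Hall→C4→StairC→C3→Exit: bottleneck 1, flow now 7.
Augment Hall→StairA→StairC→C3→Exit: bottleneck 3, flow now 10.
No augmenting path remains; maximum flow = 10.
In the residual graph, reachable from Hall: {Hall, C1, C4, StairA, StairC, Lobby, C3}.
Min-cut edges: Lobby→Exit (6), C3→Exit (4); capacity 6 + 4 = 10.
This cut is saturated, so no flow can exceed 10.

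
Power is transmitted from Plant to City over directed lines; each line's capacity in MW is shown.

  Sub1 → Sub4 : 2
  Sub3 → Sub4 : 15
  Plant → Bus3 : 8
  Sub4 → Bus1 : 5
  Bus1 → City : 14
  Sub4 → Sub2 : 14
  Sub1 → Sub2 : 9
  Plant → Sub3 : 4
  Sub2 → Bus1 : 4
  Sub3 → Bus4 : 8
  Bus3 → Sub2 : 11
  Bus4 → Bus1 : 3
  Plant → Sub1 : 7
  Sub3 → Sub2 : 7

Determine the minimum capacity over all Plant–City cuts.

10

Augment Plant→Sub1→Sub2→Bus1→City: bottleneck 4, flow now 4.
Augment Plant→Sub1→Sub4→Bus1→City: bottleneck 2, flow now 6.
Augment Plant→Sub3→Sub4→Bus1→City: bottleneck 3, flow now 9.
Augment Plant→Sub3→Bus4→Bus1→City: bottleneck 1, flow now 10.
No augmenting path remains; maximum flow = 10.
By max-flow min-cut, the minimum cut capacity equals the max flow.
In the residual graph, reachable from Plant: {Plant, Sub1, Bus3, Sub2}.
Min-cut edges: Plant→Sub3 (4), Sub1→Sub4 (2), Sub2→Bus1 (4); capacity 4 + 2 + 4 = 10.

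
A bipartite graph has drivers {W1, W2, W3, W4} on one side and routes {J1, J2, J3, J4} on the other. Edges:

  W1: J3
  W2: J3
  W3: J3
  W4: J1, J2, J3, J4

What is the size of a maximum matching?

2

Unit-capacity flow: source→left, listed edges, right→sink; max matching = max flow.
Augmenting path W1→J3 (+1); matched 1.
Augmenting path W4→J1 (+1); matched 2.
No augmenting path remains; maximum matching = 2.
König certificate: {W4, J3} is a vertex cover of size 2 (every listed pair touches it), so no matching can be larger.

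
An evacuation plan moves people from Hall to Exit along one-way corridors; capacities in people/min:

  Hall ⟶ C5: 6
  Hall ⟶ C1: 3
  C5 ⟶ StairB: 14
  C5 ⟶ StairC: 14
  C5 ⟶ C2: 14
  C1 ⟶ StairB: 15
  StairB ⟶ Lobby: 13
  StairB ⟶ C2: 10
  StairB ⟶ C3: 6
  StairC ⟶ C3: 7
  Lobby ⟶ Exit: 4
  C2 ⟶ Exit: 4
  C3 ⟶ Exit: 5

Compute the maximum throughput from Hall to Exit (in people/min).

9

Augment Hall→C5→C2→Exit: bottleneck 4, flow now 4.
Augment Hall→C5→StairB→Lobby→Exit: bottleneck 2, flow now 6.
Augment Hall→C1→StairB→Lobby→Exit: bottleneck 2, flow now 8.
Augment Hall→C1→StairB→C3→Exit: bottleneck 1, flow now 9.
No augmenting path remains; maximum flow = 9.
In the residual graph, reachable from Hall: {Hall}.
Min-cut edges: Hall→C5 (6), Hall→C1 (3); capacity 6 + 3 = 9.
This cut is saturated, so no flow can exceed 9.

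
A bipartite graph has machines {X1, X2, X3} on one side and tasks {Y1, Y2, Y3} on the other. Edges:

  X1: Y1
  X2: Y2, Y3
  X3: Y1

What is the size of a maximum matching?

2

Unit-capacity flow: source→left, listed edges, right→sink; max matching = max flow.
Augmenting path X1→Y1 (+1); matched 1.
Augmenting path X2→Y2 (+1); matched 2.
No augmenting path remains; maximum matching = 2.
König certificate: {X2, Y1} is a vertex cover of size 2 (every listed pair touches it), so no matching can be larger.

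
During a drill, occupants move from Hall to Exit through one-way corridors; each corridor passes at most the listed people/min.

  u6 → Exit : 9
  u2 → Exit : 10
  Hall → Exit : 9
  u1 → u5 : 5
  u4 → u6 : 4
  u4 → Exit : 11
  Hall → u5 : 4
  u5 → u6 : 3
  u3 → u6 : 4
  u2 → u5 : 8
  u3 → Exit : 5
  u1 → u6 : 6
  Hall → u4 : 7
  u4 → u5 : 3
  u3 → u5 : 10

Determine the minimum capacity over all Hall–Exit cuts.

19

Augment Hall→Exit: bottleneck 9, flow now 9.
Augment Hall→u4→Exit: bottleneck 7, flow now 16.
Augment Hall→u5→u6→Exit: bottleneck 3, flow now 19.
No augmenting path remains; maximum flow = 19.
By max-flow min-cut, the minimum cut capacity equals the max flow.
In the residual graph, reachable from Hall: {Hall, u5}.
Min-cut edges: Hall→u4 (7), Hall→Exit (9), u5→u6 (3); capacity 7 + 9 + 3 = 19.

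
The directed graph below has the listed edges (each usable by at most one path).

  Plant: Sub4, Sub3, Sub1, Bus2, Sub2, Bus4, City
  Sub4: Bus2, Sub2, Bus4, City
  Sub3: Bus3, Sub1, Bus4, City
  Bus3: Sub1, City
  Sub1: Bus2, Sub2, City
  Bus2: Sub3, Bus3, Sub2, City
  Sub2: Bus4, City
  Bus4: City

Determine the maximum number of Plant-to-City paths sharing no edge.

Assign every edge capacity 1; by Menger, the answer equals the max flow.
Path Plant→City (+1); total 1.
Path Plant→Sub4→City (+1); total 2.
Path Plant→Sub3→City (+1); total 3.
Path Plant→Sub1→City (+1); total 4.
Path Plant→Bus2→City (+1); total 5.
Path Plant→Sub2→City (+1); total 6.
Path Plant→Bus4→City (+1); total 7.
No residual Plant→City path; max flow = 7.
Certifying cut of size 7: {Plant→Bus2, Plant→Bus4, Plant→City, Plant→Sub1, Plant→Sub2, Plant→Sub3, Plant→Sub4}.

7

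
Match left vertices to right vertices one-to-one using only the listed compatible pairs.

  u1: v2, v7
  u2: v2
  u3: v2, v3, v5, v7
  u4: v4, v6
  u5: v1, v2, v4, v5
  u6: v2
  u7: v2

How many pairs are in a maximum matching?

5

Unit-capacity flow: source→left, listed edges, right→sink; max matching = max flow.
Augmenting path u1→v2 (+1); matched 1.
Augmenting path u3→v3 (+1); matched 2.
Augmenting path u4→v4 (+1); matched 3.
Augmenting path u5→v1 (+1); matched 4.
Augmenting path u2→v2→u1→v7 (+1); matched 5.
No augmenting path remains; maximum matching = 5.
König certificate: {u1, u3, u4, u5, v2} is a vertex cover of size 5 (every listed pair touches it), so no matching can be larger.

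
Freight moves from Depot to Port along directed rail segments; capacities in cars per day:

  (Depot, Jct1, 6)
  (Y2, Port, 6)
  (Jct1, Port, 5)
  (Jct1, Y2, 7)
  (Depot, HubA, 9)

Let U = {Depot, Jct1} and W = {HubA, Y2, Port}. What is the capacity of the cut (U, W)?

Edges leaving {Depot, Jct1}: Depot→HubA (9), Jct1→Y2 (7), Jct1→Port (5).
Cut capacity = 9 + 7 + 5 = 21.

21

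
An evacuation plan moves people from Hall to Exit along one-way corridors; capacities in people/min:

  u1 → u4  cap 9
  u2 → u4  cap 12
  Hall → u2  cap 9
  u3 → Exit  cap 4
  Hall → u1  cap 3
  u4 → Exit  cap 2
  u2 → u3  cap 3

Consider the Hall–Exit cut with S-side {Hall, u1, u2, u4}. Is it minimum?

Yes — it is a minimum cut (capacity 5).

Given cut capacity: 3 + 2 = 5.
Augment Hall→u1→u4→Exit: bottleneck 2, flow now 2.
Augment Hall→u2→u3→Exit: bottleneck 3, flow now 5.
No augmenting path remains; maximum flow = 5.
Cut capacity 5 equals the max flow, so it is a minimum cut.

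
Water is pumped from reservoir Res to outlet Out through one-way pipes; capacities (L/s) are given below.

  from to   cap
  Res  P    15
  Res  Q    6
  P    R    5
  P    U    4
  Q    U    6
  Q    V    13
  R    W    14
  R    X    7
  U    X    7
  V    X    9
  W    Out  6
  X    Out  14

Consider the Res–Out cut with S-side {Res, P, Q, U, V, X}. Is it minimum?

Given cut capacity: 5 + 14 = 19.
Augment Res→P→R→W→Out: bottleneck 5, flow now 5.
Augment Res→P→U→X→Out: bottleneck 4, flow now 9.
Augment Res→Q→U→X→Out: bottleneck 3, flow now 12.
Augment Res→Q→V→X→Out: bottleneck 3, flow now 15.
No augmenting path remains; maximum flow = 15.
In the residual graph, reachable from Res: {Res, P}.
Min-cut edges: Res→Q (6), P→R (5), P→U (4); capacity 6 + 5 + 4 = 15.
Cut capacity 19 exceeds the max flow 15, so it is not minimum.

No — its capacity is 19, but the minimum cut has capacity 15.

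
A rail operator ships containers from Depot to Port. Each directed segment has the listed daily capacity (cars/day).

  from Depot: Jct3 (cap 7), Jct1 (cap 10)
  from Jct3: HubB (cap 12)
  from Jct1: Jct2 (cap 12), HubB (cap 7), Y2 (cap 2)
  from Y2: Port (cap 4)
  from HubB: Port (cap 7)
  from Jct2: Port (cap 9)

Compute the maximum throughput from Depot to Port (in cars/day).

Augment Depot→Jct3→HubB→Port: bottleneck 7, flow now 7.
Augment Depot→Jct1→Y2→Port: bottleneck 2, flow now 9.
Augment Depot→Jct1→Jct2→Port: bottleneck 8, flow now 17.
No augmenting path remains; maximum flow = 17.
In the residual graph, reachable from Depot: {Depot}.
Min-cut edges: Depot→Jct3 (7), Depot→Jct1 (10); capacity 7 + 10 = 17.
This cut is saturated, so no flow can exceed 17.

17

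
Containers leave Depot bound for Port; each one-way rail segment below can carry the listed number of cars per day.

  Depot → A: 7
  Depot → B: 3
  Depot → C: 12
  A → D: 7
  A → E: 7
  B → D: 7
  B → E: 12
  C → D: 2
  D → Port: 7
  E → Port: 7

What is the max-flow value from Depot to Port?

Augment Depot→A→D→Port: bottleneck 7, flow now 7.
Augment Depot→B→E→Port: bottleneck 3, flow now 10.
Augment Depot→C→D→A→E→Port: bottleneck 2, flow now 12. (uses reverse residual edge)
No augmenting path remains; maximum flow = 12.
In the residual graph, reachable from Depot: {Depot, C}.
Min-cut edges: Depot→A (7), Depot→B (3), C→D (2); capacity 7 + 3 + 2 = 12.
This cut is saturated, so no flow can exceed 12.

12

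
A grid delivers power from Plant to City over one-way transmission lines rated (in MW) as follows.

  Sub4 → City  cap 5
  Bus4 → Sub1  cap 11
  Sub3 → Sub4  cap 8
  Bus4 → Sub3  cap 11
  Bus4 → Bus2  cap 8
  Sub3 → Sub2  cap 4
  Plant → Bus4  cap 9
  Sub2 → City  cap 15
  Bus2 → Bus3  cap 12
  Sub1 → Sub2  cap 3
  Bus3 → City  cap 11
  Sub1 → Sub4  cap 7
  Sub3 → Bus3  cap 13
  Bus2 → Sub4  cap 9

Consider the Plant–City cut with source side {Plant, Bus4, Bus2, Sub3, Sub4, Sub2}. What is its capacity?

56

Edges leaving {Plant, Bus4, Bus2, Sub3, Sub4, Sub2}: Bus4→Sub1 (11), Bus2→Bus3 (12), Sub3→Bus3 (13), Sub4→City (5), Sub2→City (15).
Cut capacity = 11 + 12 + 13 + 5 + 15 = 56.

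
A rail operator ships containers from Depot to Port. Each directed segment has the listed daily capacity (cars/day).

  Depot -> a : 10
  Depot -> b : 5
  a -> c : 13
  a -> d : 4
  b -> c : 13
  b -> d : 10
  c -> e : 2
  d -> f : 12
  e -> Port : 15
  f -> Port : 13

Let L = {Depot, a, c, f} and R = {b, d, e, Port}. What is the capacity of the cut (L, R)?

Edges leaving {Depot, a, c, f}: Depot→b (5), a→d (4), c→e (2), f→Port (13).
Cut capacity = 5 + 4 + 2 + 13 = 24.

24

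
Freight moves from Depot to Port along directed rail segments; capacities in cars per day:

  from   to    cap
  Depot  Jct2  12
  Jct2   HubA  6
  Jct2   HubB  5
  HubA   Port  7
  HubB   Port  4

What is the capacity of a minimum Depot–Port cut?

10

Augment Depot→Jct2→HubA→Port: bottleneck 6, flow now 6.
Augment Depot→Jct2→HubB→Port: bottleneck 4, flow now 10.
No augmenting path remains; maximum flow = 10.
By max-flow min-cut, the minimum cut capacity equals the max flow.
In the residual graph, reachable from Depot: {Depot, Jct2, HubB}.
Min-cut edges: Jct2→HubA (6), HubB→Port (4); capacity 6 + 4 = 10.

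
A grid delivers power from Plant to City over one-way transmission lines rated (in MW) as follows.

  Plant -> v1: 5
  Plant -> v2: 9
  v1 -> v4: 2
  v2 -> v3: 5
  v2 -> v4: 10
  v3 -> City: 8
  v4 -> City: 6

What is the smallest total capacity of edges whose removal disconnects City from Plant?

Augment Plant→v1→v4→City: bottleneck 2, flow now 2.
Augment Plant→v2→v3→City: bottleneck 5, flow now 7.
Augment Plant→v2→v4→City: bottleneck 4, flow now 11.
No augmenting path remains; maximum flow = 11.
By max-flow min-cut, the minimum cut capacity equals the max flow.
In the residual graph, reachable from Plant: {Plant, v1}.
Min-cut edges: Plant→v2 (9), v1→v4 (2); capacity 9 + 2 = 11.

11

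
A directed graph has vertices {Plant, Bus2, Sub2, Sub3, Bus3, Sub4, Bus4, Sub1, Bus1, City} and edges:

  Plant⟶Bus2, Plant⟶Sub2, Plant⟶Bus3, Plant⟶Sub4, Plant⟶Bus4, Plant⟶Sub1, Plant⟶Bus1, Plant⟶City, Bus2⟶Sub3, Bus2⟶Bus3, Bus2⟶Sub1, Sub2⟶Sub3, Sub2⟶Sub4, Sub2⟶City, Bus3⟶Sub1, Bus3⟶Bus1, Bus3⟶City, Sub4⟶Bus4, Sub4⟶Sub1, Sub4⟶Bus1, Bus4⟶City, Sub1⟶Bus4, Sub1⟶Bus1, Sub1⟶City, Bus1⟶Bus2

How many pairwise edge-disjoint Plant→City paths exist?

Assign every edge capacity 1; by Menger, the answer equals the max flow.
Path Plant→City (+1); total 1.
Path Plant→Sub2→City (+1); total 2.
Path Plant→Bus3→City (+1); total 3.
Path Plant→Bus4→City (+1); total 4.
Path Plant→Sub1→City (+1); total 5.
No residual Plant→City path; max flow = 5.
Certifying cut of size 5: {Bus3→City, Bus4→City, Plant→City, Plant→Sub2, Sub1→City}.

5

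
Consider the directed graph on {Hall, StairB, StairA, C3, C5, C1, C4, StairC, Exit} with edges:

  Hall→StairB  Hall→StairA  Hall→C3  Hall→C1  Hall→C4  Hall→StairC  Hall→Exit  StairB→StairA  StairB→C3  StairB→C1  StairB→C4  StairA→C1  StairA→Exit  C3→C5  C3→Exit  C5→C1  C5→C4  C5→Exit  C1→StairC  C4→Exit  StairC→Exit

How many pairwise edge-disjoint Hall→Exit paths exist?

Assign every edge capacity 1; by Menger, the answer equals the max flow.
Path Hall→Exit (+1); total 1.
Path Hall→StairA→Exit (+1); total 2.
Path Hall→C3→Exit (+1); total 3.
Path Hall→C4→Exit (+1); total 4.
Path Hall→StairC→Exit (+1); total 5.
Path Hall→StairB→C3→C5→Exit (+1); total 6.
No residual Hall→Exit path; max flow = 6.
Certifying cut of size 6: {Hall→C3, Hall→C4, Hall→Exit, Hall→StairA, Hall→StairB, StairC→Exit}.

6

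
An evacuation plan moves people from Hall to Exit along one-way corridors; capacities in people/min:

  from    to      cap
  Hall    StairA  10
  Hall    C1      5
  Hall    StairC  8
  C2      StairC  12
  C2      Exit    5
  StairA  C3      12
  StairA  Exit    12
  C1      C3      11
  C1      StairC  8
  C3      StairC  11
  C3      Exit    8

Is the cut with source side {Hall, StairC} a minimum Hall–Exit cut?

Given cut capacity: 10 + 5 = 15.
Augment Hall→StairA→Exit: bottleneck 10, flow now 10.
Augment Hall→C1→C3→Exit: bottleneck 5, flow now 15.
No augmenting path remains; maximum flow = 15.
Cut capacity 15 equals the max flow, so it is a minimum cut.

Yes — it is a minimum cut (capacity 15).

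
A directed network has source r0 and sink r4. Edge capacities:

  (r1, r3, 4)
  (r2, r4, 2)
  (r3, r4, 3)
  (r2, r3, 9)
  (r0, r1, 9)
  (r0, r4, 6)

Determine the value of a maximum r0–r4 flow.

Augment r0→r4: bottleneck 6, flow now 6.
Augment r0→r1→r3→r4: bottleneck 3, flow now 9.
No augmenting path remains; maximum flow = 9.
In the residual graph, reachable from r0: {r0, r1, r3}.
Min-cut edges: r0→r4 (6), r3→r4 (3); capacity 6 + 3 = 9.
This cut is saturated, so no flow can exceed 9.

9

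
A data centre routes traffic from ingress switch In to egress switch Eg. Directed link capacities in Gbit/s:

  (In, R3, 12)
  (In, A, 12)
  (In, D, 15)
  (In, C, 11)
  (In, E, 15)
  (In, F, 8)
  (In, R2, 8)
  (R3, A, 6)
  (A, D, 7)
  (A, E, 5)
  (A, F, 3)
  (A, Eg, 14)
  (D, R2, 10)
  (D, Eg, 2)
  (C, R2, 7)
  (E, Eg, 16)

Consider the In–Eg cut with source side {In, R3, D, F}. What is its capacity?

Edges leaving {In, R3, D, F}: In→A (12), In→C (11), In→E (15), In→R2 (8), R3→A (6), D→R2 (10), D→Eg (2).
Cut capacity = 12 + 11 + 15 + 8 + 6 + 10 + 2 = 64.

64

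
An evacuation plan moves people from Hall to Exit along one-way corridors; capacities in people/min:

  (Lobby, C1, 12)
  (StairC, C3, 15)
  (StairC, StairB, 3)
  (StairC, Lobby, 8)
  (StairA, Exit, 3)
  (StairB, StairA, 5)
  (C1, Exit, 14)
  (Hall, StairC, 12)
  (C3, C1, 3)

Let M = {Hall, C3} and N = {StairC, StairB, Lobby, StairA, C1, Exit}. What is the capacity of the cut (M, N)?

Edges leaving {Hall, C3}: Hall→StairC (12), C3→C1 (3).
Cut capacity = 12 + 3 = 15.

15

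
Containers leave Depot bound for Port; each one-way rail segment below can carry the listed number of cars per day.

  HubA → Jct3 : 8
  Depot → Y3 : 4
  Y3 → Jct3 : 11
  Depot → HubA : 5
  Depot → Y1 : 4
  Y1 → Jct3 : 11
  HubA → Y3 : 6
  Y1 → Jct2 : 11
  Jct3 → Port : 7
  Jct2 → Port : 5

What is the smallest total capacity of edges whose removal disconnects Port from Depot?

11

Augment Depot→HubA→Jct3→Port: bottleneck 5, flow now 5.
Augment Depot→Y1→Jct2→Port: bottleneck 4, flow now 9.
Augment Depot→Y3→Jct3→Port: bottleneck 2, flow now 11.
No augmenting path remains; maximum flow = 11.
By max-flow min-cut, the minimum cut capacity equals the max flow.
In the residual graph, reachable from Depot: {Depot, HubA, Y3, Jct3}.
Min-cut edges: Depot→Y1 (4), Jct3→Port (7); capacity 4 + 7 = 11.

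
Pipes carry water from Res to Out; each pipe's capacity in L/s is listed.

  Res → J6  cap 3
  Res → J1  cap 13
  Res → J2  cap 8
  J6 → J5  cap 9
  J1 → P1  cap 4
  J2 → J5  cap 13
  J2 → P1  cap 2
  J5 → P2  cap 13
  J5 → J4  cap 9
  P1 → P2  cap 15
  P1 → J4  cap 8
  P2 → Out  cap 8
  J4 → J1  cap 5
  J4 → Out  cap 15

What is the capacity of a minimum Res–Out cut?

Augment Res→J6→J5→P2→Out: bottleneck 3, flow now 3.
Augment Res→J1→P1→P2→Out: bottleneck 4, flow now 7.
Augment Res→J2→J5→P2→Out: bottleneck 1, flow now 8.
Augment Res→J2→J5→J4→Out: bottleneck 7, flow now 15.
No augmenting path remains; maximum flow = 15.
By max-flow min-cut, the minimum cut capacity equals the max flow.
In the residual graph, reachable from Res: {Res, J1}.
Min-cut edges: Res→J6 (3), Res→J2 (8), J1→P1 (4); capacity 3 + 8 + 4 = 15.

15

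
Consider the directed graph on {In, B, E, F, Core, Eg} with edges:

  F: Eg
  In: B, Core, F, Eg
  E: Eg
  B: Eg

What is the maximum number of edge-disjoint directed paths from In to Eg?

Assign every edge capacity 1; by Menger, the answer equals the max flow.
Path In→Eg (+1); total 1.
Path In→B→Eg (+1); total 2.
Path In→F→Eg (+1); total 3.
No residual In→Eg path; max flow = 3.
Certifying cut of size 3: {In→B, In→Eg, In→F}.

3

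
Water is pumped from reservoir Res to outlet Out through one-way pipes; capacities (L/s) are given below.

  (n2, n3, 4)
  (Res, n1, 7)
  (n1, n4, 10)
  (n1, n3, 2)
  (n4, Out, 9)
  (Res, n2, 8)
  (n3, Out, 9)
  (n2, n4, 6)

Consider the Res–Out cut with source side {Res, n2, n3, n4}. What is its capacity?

25

Edges leaving {Res, n2, n3, n4}: Res→n1 (7), n3→Out (9), n4→Out (9).
Cut capacity = 7 + 9 + 9 = 25.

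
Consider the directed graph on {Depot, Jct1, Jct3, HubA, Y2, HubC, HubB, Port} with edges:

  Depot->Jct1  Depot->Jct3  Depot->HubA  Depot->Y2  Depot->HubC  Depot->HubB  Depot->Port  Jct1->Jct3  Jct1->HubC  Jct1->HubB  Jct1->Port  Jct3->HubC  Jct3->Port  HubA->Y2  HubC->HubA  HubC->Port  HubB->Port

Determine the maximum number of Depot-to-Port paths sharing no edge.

5

Assign every edge capacity 1; by Menger, the answer equals the max flow.
Path Depot→Port (+1); total 1.
Path Depot→Jct1→Port (+1); total 2.
Path Depot→Jct3→Port (+1); total 3.
Path Depot→HubC→Port (+1); total 4.
Path Depot→HubB→Port (+1); total 5.
No residual Depot→Port path; max flow = 5.
Certifying cut of size 5: {Depot→HubB, Depot→HubC, Depot→Jct1, Depot→Jct3, Depot→Port}.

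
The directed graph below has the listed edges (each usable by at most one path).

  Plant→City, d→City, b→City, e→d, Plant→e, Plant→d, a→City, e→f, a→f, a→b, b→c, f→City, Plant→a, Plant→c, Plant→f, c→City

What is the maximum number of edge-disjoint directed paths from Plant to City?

5

Assign every edge capacity 1; by Menger, the answer equals the max flow.
Path Plant→City (+1); total 1.
Path Plant→a→City (+1); total 2.
Path Plant→c→City (+1); total 3.
Path Plant→d→City (+1); total 4.
Path Plant→f→City (+1); total 5.
No residual Plant→City path; max flow = 5.
Certifying cut of size 5: {Plant→City, Plant→a, Plant→c, d→City, f→City}.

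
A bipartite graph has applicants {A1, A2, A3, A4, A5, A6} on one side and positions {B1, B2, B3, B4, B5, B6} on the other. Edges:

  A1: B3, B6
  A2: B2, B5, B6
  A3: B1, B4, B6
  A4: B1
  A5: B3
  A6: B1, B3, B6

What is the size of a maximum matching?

5

Unit-capacity flow: source→left, listed edges, right→sink; max matching = max flow.
Augmenting path A1→B3 (+1); matched 1.
Augmenting path A2→B2 (+1); matched 2.
Augmenting path A3→B1 (+1); matched 3.
Augmenting path A6→B6 (+1); matched 4.
Augmenting path A4→B1→A3→B4 (+1); matched 5.
No augmenting path remains; maximum matching = 5.
König certificate: {A2, A3, B1, B3, B6} is a vertex cover of size 5 (every listed pair touches it), so no matching can be larger.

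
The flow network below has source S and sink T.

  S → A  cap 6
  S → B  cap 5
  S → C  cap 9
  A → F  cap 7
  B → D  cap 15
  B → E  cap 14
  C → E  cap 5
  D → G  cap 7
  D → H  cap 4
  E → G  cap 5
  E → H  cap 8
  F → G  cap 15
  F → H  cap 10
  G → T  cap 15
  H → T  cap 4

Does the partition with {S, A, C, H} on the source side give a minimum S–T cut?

Given cut capacity: 5 + 7 + 5 + 4 = 21.
Augment S→A→F→G→T: bottleneck 6, flow now 6.
Augment S→B→D→G→T: bottleneck 5, flow now 11.
Augment S→C→E→G→T: bottleneck 4, flow now 15.
Augment S→C→E→H→T: bottleneck 1, flow now 16.
No augmenting path remains; maximum flow = 16.
In the residual graph, reachable from S: {S, C}.
Min-cut edges: S→A (6), S→B (5), C→E (5); capacity 6 + 5 + 5 = 16.
Cut capacity 21 exceeds the max flow 16, so it is not minimum.

No — its capacity is 21, but the minimum cut has capacity 16.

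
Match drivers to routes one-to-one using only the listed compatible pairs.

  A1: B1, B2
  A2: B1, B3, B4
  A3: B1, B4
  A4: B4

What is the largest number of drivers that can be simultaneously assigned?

Unit-capacity flow: source→left, listed edges, right→sink; max matching = max flow.
Augmenting path A1→B1 (+1); matched 1.
Augmenting path A2→B3 (+1); matched 2.
Augmenting path A3→B4 (+1); matched 3.
Augmenting path A4→B4→A3→B1→A1→B2 (+1); matched 4.
No augmenting path remains; maximum matching = 4.
König certificate: {A1, A2, A3, A4} is a vertex cover of size 4 (every listed pair touches it), so no matching can be larger.

4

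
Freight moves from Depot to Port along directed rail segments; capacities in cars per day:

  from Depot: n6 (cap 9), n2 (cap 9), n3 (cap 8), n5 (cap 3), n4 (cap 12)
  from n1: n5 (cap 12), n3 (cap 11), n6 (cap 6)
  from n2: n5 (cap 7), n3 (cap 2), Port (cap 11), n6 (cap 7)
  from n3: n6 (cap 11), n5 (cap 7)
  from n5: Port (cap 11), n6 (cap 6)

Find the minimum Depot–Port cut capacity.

Augment Depot→n2→Port: bottleneck 9, flow now 9.
Augment Depot→n5→Port: bottleneck 3, flow now 12.
Augment Depot→n3→n5→Port: bottleneck 7, flow now 19.
No augmenting path remains; maximum flow = 19.
By max-flow min-cut, the minimum cut capacity equals the max flow.
In the residual graph, reachable from Depot: {Depot, n3, n4, n6}.
Min-cut edges: Depot→n2 (9), Depot→n5 (3), n3→n5 (7); capacity 9 + 3 + 7 = 19.

19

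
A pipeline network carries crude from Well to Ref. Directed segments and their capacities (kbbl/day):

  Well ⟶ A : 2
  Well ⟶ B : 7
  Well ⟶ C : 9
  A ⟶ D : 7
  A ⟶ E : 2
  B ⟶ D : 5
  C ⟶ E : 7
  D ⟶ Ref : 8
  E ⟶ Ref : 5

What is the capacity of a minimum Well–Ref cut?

Augment Well→A→D→Ref: bottleneck 2, flow now 2.
Augment Well→B→D→Ref: bottleneck 5, flow now 7.
Augment Well→C→E→Ref: bottleneck 5, flow now 12.
No augmenting path remains; maximum flow = 12.
By max-flow min-cut, the minimum cut capacity equals the max flow.
In the residual graph, reachable from Well: {Well, B, C, E}.
Min-cut edges: Well→A (2), B→D (5), E→Ref (5); capacity 2 + 5 + 5 = 12.

12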